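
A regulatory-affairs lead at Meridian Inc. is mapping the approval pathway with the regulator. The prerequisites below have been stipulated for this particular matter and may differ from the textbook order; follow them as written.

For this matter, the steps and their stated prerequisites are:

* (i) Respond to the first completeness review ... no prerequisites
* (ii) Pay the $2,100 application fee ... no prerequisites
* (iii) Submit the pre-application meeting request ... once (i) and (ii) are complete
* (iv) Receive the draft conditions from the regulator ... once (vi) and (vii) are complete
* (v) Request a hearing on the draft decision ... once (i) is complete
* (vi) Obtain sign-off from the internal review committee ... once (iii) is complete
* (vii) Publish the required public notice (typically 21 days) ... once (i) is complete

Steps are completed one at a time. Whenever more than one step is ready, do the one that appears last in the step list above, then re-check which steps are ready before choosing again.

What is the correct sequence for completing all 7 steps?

(ii) (i) (vii) (v) (iii) (vi) (iv)

Nothing is required for (ii) and (i). (ii) is listed later → (ii) first.
Next only (i) has its prerequisites met → (i).
Ready: (vii), (v) and (iii). (vii) is listed later → (vii).
Ready: (v) and (iii). (v) is listed later → (v).
Next only (iii) has its prerequisites met → (iii).
(vi) needed (iii), now all done → (vi).
(iv) needed (vii) and (vi), now all done → (iv).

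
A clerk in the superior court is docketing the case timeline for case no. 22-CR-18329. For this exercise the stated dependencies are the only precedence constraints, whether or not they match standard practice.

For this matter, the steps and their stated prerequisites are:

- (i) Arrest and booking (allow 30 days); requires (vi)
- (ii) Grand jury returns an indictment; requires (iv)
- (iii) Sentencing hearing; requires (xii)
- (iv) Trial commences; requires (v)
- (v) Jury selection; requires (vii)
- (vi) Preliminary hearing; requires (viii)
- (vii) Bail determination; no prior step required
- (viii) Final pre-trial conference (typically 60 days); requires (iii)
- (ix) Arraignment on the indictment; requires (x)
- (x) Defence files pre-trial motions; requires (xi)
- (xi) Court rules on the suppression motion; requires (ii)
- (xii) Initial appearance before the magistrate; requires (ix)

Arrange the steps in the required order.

(vii) is the only step with nothing outstanding, so it goes first.
(v) needed (vii), now all done → (v).
(iv) is the only step now ready → (iv).
(ii) is the only step now ready → (ii).
Next only (xi) has its prerequisites met → (xi).
(x) needed (xi), now all done → (x).
Next only (ix) has its prerequisites met → (ix).
(xii) needed (ix), now all done → (xii).
That leaves (iii) as the only ready step → (iii).
(viii) is the only step now ready → (viii).
(vi) is the only step now ready → (vi).
(i) needed (vi), now all done → (i).

(vii) → (v) → (iv) → (ii) → (xi) → (x) → (ix) → (xii) → (iii) → (viii) → (vi) → (i)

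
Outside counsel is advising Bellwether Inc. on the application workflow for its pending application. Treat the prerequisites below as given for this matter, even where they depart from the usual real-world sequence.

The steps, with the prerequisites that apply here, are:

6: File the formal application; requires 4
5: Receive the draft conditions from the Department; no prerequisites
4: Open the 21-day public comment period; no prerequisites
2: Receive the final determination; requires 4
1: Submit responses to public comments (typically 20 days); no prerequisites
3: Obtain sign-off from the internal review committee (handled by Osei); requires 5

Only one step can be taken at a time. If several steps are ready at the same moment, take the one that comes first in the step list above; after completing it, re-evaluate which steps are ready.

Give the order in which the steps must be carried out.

5 → 4 → 6 → 2 → 1 → 3

5, 4 and 1 have no prerequisites; 5 is listed earlier, so 5 is first.
4, 1 and 3 are all available; 4 is listed earlier → 4.
6 and 2 now also ready, so the ready set is {6, 2, 1, 3}; 6 is listed earlier → 6.
2, 1 and 3 are all available; 2 is listed earlier → 2.
Ready: 1 and 3. 1 is listed earlier → 1.
3 needed 5, now all done → 3.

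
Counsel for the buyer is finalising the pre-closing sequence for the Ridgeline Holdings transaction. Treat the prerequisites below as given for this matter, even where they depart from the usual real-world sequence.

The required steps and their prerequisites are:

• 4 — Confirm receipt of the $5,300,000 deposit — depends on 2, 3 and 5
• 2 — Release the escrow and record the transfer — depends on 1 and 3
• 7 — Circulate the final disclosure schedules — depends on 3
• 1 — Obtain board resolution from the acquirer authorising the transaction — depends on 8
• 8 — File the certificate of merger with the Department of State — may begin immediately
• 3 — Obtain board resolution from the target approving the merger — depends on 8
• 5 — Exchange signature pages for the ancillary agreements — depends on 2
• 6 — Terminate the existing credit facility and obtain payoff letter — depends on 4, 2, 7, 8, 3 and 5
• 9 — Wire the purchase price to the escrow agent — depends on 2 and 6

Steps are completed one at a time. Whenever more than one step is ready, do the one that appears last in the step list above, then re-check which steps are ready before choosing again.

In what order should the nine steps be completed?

8 is the only step with nothing outstanding, so it goes first.
Now 3 and 1 have their prerequisites met. 3 is listed later, so 3 next.
Ready: 1 and 7. 1 is listed later → 1.
2 now also ready, so the ready set is {7, 2}; 7 is listed later → 7.
2 is the only step now ready → 2.
5 needed 2, now all done → 5.
4 needed 5, 3 and 2, now all done → 4.
Next only 6 has its prerequisites met → 6.
9 needed 6 and 2, now all done → 9.

8 → 3 → 1 → 7 → 2 → 5 → 4 → 6 → 9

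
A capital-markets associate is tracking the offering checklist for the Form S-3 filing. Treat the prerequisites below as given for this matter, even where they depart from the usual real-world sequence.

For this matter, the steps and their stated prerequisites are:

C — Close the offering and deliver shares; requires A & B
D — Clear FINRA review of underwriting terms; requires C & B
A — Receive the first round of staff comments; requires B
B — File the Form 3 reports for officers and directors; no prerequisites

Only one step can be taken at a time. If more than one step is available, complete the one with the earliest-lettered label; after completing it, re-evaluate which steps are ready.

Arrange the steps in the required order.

B → A → C → D

Only B has no prerequisites, so it is first.
A needed B, now all done → A.
C needed A and B, now all done → C.
That leaves D as the only ready step → D.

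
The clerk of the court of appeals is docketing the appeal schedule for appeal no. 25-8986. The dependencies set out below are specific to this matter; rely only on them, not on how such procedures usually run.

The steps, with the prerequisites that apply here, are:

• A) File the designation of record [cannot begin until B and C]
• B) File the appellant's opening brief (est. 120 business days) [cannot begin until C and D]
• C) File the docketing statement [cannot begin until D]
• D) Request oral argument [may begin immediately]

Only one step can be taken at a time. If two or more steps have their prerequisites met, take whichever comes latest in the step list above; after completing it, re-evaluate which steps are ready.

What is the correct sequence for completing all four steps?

D is the only step with nothing outstanding, so it goes first.
Next only C has its prerequisites met → C.
B needed D and C, now all done → B.
A is the only step now ready → A.

D C B A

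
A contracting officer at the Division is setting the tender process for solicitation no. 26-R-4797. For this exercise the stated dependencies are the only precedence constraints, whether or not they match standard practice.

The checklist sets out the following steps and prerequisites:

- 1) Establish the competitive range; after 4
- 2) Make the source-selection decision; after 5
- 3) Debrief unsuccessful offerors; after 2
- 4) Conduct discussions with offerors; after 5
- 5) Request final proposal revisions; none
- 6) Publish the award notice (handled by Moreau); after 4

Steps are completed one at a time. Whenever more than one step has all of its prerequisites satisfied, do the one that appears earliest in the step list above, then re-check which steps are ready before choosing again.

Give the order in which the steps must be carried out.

5 2 3 4 1 6

Only 5 has no prerequisites, so it is first.
Now 2 and 4 have their prerequisites met. 2 is listed earlier, so 2 next.
Now 3 and 4 have their prerequisites met. 3 is listed earlier, so 3 next.
4 needed 5, now all done → 4.
Now 1 and 6 have their prerequisites met. 1 is listed earlier, so 1 next.
Next only 6 has its prerequisites met → 6.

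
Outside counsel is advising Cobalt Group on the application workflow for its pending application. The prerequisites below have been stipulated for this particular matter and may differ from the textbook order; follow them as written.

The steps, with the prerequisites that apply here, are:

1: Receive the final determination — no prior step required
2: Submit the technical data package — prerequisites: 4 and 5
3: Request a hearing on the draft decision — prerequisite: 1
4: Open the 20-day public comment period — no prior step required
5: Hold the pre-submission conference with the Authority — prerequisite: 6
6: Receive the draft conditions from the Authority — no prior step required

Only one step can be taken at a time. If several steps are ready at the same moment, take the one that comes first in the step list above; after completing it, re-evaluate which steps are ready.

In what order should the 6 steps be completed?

1, 3, 4, 6, 5, 2

Nothing is required for 1, 4 and 6. 1 is listed earlier → 1 first.
3 now also ready, so the ready set is {3, 4, 6}; 3 is listed earlier → 3.
Ready: 4 and 6. 4 is listed earlier → 4.
Next only 6 has its prerequisites met → 6.
5 needed 6, now all done → 5.
Next only 2 has its prerequisites met → 2.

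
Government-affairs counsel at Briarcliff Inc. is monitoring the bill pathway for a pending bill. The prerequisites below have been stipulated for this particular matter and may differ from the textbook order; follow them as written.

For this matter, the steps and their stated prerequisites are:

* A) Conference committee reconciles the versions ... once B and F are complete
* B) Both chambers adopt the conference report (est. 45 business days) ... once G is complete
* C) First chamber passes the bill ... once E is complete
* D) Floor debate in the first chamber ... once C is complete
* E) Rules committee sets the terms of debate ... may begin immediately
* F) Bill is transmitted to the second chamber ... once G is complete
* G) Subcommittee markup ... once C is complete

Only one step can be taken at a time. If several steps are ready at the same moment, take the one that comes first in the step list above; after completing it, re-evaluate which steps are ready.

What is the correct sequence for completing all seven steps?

E C D G B F A

E is the only step with nothing outstanding, so it goes first.
Next only C has its prerequisites met → C.
D and G are both available; D is listed earlier → D.
G needed C, now all done → G.
Now B and F have their prerequisites met. B is listed earlier, so B next.
That leaves F as the only ready step → F.
That leaves A as the only ready step → A.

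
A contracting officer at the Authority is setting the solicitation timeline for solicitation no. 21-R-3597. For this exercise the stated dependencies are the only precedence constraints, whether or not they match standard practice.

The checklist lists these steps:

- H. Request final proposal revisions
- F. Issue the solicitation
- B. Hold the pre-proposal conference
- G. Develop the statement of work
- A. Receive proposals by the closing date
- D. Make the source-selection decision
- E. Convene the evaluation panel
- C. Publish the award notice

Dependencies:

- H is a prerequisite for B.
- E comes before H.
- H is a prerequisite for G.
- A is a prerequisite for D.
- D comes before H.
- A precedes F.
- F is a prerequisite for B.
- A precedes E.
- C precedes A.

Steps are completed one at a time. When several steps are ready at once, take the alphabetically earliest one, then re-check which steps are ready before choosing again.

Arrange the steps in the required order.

C, A, D, E, F, H, B, G

C is the only step with nothing outstanding, so it goes first.
A is the only step now ready → A.
Ready: D, E and F. D has the earlier label → D.
Ready: E and F. E has the earlier label → E.
H now also ready, so the ready set is {F, H}; F has the earlier label → F.
H needed D and E, now all done → H.
Ready: B and G. B has the earlier label → B.
Next only G has its prerequisites met → G.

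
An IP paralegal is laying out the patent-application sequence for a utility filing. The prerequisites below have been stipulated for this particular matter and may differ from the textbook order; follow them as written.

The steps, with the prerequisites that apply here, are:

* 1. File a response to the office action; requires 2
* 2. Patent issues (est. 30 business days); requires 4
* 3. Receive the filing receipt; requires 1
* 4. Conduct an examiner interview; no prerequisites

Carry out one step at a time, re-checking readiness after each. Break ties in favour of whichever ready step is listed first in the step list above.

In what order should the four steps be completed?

4 2 1 3

4 is the only step with nothing outstanding, so it goes first.
2 is the only step now ready → 2.
1 needed 2, now all done → 1.
That leaves 3 as the only ready step → 3.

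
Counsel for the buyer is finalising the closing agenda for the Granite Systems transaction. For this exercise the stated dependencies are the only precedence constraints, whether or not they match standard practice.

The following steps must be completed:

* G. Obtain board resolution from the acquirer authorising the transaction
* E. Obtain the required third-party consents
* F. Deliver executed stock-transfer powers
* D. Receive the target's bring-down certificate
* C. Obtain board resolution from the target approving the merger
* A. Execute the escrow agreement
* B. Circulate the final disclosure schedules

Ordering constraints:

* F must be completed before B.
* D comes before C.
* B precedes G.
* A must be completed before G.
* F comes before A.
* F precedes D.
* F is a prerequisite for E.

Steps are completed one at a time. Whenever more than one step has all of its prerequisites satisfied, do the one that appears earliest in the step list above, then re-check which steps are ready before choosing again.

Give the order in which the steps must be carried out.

F has no prerequisites → F first.
E, D, A and B are all available; E is listed earlier → E.
Now D, A and B have their prerequisites met. D is listed earlier, so D next.
C now also ready, so the ready set is {C, A, B}; C is listed earlier → C.
A and B are both available; A is listed earlier → A.
B is the only step now ready → B.
G is the only step now ready → G.

F, E, D, C, A, B, G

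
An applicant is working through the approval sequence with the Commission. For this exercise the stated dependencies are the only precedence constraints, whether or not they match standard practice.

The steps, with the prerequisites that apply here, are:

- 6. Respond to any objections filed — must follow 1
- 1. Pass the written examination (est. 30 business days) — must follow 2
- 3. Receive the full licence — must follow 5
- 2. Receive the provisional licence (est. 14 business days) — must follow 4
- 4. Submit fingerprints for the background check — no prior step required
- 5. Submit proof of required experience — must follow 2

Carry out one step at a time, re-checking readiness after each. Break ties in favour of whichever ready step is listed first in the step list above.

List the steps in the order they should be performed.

4 is the only step with nothing outstanding, so it goes first.
2 needed 4, now all done → 2.
Now 1 and 5 have their prerequisites met. 1 is listed earlier, so 1 next.
6 now also ready, so the ready set is {6, 5}; 6 is listed earlier → 6.
5 is the only step now ready → 5.
That leaves 3 as the only ready step → 3.

4 → 2 → 1 → 6 → 5 → 3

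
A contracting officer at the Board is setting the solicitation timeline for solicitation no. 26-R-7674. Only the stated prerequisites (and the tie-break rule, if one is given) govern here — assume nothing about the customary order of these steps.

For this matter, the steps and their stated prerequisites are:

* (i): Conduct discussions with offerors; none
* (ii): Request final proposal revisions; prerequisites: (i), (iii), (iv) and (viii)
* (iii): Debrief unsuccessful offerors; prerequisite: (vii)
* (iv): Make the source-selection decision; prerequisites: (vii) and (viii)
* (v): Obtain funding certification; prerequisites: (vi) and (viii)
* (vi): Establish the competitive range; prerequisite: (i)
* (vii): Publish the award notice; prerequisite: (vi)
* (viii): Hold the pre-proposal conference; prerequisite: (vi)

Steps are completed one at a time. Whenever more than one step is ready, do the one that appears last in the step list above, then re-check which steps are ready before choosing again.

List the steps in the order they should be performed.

Only (i) has no prerequisites, so it is first.
(vi) needed (i), now all done → (vi).
Ready: (viii) and (vii). (viii) is listed later → (viii).
(v) now also ready, so the ready set is {(vii), (v)}; (vii) is listed later → (vii).
(iv) and (iii) now also ready, so the ready set is {(v), (iv), (iii)}; (v) is listed later → (v).
Now (iv) and (iii) have their prerequisites met. (iv) is listed later, so (iv) next.
That leaves (iii) as the only ready step → (iii).
Next only (ii) has its prerequisites met → (ii).

(i), (vi), (viii), (vii), (v), (iv), (iii), (ii)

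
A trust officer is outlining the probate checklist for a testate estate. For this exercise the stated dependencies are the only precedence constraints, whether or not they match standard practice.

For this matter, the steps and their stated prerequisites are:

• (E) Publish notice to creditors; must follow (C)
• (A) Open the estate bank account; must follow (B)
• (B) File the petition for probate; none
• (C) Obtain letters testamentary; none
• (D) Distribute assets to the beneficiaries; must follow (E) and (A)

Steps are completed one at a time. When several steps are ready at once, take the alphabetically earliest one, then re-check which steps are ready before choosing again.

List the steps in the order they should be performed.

(B), (A), (C), (E), (D)

Nothing is required for (B) and (C). (B) has the earlier label → (B) first.
(A) and (C) are both available; (A) has the earlier label → (A).
That leaves (C) as the only ready step → (C).
Next only (E) has its prerequisites met → (E).
(D) is the only step now ready → (D).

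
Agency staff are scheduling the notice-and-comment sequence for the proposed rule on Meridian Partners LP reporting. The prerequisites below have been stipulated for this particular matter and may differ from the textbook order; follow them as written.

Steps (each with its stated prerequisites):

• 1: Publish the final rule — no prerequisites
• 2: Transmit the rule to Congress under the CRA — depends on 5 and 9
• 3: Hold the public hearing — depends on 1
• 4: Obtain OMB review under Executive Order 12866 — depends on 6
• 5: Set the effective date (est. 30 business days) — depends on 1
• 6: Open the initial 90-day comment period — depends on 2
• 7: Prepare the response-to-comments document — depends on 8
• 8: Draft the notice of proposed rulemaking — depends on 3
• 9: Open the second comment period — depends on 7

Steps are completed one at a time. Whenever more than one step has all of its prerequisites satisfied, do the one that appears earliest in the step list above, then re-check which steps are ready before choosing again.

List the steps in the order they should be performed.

1 has no prerequisites → 1 first.
Now 3 and 5 have their prerequisites met. 3 is listed earlier, so 3 next.
5 and 8 are both available; 5 is listed earlier → 5.
That leaves 8 as the only ready step → 8.
7 needed 8, now all done → 7.
9 is the only step now ready → 9.
That leaves 2 as the only ready step → 2.
That leaves 6 as the only ready step → 6.
4 is the only step now ready → 4.

1 → 3 → 5 → 8 → 7 → 9 → 2 → 6 → 4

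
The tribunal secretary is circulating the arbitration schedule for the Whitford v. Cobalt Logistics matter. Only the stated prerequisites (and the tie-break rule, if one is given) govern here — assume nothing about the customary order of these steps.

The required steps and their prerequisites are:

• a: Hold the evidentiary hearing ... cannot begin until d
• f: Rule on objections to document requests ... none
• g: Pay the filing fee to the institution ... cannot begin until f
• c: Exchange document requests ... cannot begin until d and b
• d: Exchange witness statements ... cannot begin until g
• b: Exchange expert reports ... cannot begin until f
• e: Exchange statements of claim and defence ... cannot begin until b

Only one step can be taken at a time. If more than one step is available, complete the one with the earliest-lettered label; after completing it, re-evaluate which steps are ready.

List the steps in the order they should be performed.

f has no prerequisites → f first.
b and g are both available; b has the earlier label → b.
e now also ready, so the ready set is {e, g}; e has the earlier label → e.
Next only g has its prerequisites met → g.
d is the only step now ready → d.
Ready: a and c. a has the earlier label → a.
That leaves c as the only ready step → c.

f, b, e, g, d, a, c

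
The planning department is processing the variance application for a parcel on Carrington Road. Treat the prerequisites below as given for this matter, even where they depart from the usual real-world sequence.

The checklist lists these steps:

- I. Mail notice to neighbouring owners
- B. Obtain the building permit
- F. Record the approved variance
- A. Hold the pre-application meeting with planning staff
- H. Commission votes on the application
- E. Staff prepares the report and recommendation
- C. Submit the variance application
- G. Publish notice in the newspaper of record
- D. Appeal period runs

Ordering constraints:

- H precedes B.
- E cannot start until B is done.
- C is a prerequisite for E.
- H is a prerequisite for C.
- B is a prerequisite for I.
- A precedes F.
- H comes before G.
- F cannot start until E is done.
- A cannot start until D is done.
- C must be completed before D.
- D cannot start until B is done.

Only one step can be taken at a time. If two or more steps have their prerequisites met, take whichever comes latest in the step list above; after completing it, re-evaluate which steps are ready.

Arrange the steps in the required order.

H, G, C, B, D, E, A, F, I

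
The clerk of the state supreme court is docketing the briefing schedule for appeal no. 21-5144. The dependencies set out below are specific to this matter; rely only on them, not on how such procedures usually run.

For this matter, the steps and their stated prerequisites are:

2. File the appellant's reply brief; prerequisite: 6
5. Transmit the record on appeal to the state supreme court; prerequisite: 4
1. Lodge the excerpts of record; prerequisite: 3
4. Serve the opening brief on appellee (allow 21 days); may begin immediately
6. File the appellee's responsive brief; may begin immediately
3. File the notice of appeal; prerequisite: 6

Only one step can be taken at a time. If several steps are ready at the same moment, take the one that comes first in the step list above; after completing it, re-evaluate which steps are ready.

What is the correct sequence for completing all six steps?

4, 5, 6, 2, 3, 1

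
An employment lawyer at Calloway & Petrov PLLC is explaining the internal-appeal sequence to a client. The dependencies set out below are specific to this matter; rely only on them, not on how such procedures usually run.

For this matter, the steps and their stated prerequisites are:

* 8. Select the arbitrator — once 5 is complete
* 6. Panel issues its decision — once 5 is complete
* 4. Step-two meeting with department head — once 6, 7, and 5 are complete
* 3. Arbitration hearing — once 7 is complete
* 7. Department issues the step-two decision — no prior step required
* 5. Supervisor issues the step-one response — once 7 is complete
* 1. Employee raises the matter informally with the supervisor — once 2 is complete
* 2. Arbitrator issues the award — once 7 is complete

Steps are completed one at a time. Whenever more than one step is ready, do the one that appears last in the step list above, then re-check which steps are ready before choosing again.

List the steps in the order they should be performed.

Only 7 has no prerequisites, so it is first.
2, 5 and 3 are all available; 2 is listed later → 2.
1 now also ready, so the ready set is {1, 5, 3}; 1 is listed later → 1.
Now 5 and 3 have their prerequisites met. 5 is listed later, so 5 next.
6 and 8 now also ready, so the ready set is {3, 6, 8}; 3 is listed later → 3.
6 and 8 are both available; 6 is listed later → 6.
Now 4 and 8 have their prerequisites met. 4 is listed later, so 4 next.
8 is the only step now ready → 8.

7, 2, 1, 5, 3, 6, 4, 8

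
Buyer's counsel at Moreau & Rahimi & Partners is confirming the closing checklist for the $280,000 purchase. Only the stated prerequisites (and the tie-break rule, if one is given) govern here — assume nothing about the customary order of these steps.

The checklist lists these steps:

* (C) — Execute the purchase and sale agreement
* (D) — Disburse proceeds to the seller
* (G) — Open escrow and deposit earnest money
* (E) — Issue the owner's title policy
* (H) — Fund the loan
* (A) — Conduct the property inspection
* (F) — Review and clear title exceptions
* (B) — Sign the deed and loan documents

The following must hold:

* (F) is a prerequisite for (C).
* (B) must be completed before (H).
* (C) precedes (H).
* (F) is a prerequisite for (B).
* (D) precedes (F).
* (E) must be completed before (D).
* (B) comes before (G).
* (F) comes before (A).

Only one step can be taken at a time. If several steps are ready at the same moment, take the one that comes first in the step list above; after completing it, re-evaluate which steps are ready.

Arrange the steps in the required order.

(E) → (D) → (F) → (C) → (A) → (B) → (G) → (H)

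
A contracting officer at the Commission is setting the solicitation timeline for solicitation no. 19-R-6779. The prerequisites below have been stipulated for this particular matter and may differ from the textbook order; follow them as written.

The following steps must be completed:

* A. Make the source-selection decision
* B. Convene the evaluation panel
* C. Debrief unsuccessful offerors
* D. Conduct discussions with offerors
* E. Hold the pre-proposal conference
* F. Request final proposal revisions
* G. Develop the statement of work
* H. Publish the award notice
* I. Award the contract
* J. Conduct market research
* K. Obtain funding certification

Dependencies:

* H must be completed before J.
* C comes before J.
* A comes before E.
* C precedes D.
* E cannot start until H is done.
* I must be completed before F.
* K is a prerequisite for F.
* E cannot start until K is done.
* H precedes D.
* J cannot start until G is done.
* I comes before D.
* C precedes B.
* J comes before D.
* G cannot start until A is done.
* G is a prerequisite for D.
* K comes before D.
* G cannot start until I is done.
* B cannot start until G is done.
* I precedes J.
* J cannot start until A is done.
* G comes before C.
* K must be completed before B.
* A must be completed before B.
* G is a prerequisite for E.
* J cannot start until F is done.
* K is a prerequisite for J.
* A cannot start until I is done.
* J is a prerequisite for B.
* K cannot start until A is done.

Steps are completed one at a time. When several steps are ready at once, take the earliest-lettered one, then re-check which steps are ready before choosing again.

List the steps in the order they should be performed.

H I A G C K E F J B D

Nothing is required for H and I. H has the earlier label → H first.
Next only I has its prerequisites met → I.
That leaves A as the only ready step → A.
G and K are both available; G has the earlier label → G.
C now also ready, so the ready set is {C, K}; C has the earlier label → C.
That leaves K as the only ready step → K.
Ready: E and F. E has the earlier label → E.
That leaves F as the only ready step → F.
J is the only step now ready → J.
Now B and D have their prerequisites met. B has the earlier label, so B next.
That leaves D as the only ready step → D.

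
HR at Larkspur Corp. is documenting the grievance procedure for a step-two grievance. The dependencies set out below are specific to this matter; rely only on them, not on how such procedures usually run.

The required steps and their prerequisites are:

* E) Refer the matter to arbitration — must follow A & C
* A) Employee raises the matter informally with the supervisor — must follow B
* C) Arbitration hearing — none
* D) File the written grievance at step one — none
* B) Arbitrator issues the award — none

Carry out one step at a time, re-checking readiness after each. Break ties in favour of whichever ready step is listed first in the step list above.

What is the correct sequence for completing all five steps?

C → D → B → A → E

Nothing is required for C, D and B. C is listed earlier → C first.
D and B are both available; D is listed earlier → D.
B is the only step now ready → B.
A needed B, now all done → A.
Next only E has its prerequisites met → E.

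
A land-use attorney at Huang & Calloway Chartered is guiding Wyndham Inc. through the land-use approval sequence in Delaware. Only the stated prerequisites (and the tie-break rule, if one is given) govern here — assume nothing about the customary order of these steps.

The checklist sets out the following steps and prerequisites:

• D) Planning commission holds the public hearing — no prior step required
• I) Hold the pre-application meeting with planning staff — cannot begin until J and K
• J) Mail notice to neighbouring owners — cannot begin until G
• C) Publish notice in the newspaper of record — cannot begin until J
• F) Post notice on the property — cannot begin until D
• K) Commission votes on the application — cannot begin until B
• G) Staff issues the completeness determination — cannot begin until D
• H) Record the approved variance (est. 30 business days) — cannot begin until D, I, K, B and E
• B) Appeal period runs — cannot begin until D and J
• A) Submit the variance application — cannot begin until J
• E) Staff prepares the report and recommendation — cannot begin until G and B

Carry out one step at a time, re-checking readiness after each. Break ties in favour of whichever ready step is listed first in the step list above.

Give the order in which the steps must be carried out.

D is the only step with nothing outstanding, so it goes first.
Now F and G have their prerequisites met. F is listed earlier, so F next.
Next only G has its prerequisites met → G.
J needed G, now all done → J.
Now C, B and A have their prerequisites met. C is listed earlier, so C next.
Ready: B and A. B is listed earlier → B.
K and E now also ready, so the ready set is {K, A, E}; K is listed earlier → K.
I now also ready, so the ready set is {I, A, E}; I is listed earlier → I.
Ready: A and E. A is listed earlier → A.
E needed G and B, now all done → E.
That leaves H as the only ready step → H.

D → F → G → J → C → B → K → I → A → E → H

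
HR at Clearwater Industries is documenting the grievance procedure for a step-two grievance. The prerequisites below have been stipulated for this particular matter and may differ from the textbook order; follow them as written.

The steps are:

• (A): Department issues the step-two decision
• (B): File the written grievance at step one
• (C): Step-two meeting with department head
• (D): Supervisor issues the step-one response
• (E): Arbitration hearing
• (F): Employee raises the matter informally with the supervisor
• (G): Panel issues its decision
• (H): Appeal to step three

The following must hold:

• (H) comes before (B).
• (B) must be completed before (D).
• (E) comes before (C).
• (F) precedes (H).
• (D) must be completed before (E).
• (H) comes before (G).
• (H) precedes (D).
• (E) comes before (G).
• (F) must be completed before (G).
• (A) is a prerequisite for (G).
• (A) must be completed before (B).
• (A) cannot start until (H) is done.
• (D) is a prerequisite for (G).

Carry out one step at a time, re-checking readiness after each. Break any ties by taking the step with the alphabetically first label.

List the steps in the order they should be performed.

(F) is the only step with nothing outstanding, so it goes first.
Next only (H) has its prerequisites met → (H).
(A) needed (H), now all done → (A).
Next only (B) has its prerequisites met → (B).
(D) is the only step now ready → (D).
(E) is the only step now ready → (E).
(C) and (G) are both available; (C) has the earlier label → (C).
(G) needed (A), (D), (E), (F) and (H), now all done → (G).

(F), (H), (A), (B), (D), (E), (C), (G)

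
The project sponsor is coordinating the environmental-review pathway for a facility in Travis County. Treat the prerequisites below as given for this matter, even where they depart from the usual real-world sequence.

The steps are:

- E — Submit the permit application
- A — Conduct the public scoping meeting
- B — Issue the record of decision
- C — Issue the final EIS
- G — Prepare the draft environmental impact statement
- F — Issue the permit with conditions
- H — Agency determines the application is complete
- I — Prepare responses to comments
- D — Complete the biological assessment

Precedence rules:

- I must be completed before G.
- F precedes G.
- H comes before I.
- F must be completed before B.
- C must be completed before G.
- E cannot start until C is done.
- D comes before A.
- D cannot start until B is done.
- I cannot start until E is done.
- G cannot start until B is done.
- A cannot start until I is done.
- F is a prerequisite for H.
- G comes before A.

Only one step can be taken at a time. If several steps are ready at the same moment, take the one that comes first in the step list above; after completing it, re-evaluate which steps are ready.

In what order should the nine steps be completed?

C E F B H I G D A

Nothing is required for C and F. C is listed earlier → C first.
E now also ready, so the ready set is {E, F}; E is listed earlier → E.
Next only F has its prerequisites met → F.
B and H are both available; B is listed earlier → B.
D now also ready, so the ready set is {H, D}; H is listed earlier → H.
I now also ready, so the ready set is {I, D}; I is listed earlier → I.
Now G and D have their prerequisites met. G is listed earlier, so G next.
D needed B, now all done → D.
That leaves A as the only ready step → A.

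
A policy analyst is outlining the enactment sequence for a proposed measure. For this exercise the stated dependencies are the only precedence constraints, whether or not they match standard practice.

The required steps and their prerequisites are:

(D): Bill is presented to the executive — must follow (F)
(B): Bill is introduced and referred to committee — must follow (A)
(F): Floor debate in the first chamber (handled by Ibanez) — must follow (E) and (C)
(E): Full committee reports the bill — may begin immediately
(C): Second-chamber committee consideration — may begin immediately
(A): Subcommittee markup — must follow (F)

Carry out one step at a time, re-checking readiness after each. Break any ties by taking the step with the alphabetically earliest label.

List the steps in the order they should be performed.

(C) (E) (F) (A) (B) (D)

Nothing is required for (C) and (E). (C) has the earlier label → (C) first.
(E) is the only step now ready → (E).
That leaves (F) as the only ready step → (F).
Now (A) and (D) have their prerequisites met. (A) has the earlier label, so (A) next.
Now (B) and (D) have their prerequisites met. (B) has the earlier label, so (B) next.
That leaves (D) as the only ready step → (D).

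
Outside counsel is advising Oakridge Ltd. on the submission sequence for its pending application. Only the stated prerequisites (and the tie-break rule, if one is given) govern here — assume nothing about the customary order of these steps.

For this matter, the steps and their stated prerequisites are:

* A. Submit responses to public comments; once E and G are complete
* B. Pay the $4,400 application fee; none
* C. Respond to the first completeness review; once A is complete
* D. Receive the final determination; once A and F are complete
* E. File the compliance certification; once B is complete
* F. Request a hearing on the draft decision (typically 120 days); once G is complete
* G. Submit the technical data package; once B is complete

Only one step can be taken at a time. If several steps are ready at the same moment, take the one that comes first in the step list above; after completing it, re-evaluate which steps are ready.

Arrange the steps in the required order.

B → E → G → A → C → F → D

B has no prerequisites → B first.
Ready: E and G. E is listed earlier → E.
G needed B, now all done → G.
A and F are both available; A is listed earlier → A.
C and F are both available; C is listed earlier → C.
Next only F has its prerequisites met → F.
D needed A and F, now all done → D.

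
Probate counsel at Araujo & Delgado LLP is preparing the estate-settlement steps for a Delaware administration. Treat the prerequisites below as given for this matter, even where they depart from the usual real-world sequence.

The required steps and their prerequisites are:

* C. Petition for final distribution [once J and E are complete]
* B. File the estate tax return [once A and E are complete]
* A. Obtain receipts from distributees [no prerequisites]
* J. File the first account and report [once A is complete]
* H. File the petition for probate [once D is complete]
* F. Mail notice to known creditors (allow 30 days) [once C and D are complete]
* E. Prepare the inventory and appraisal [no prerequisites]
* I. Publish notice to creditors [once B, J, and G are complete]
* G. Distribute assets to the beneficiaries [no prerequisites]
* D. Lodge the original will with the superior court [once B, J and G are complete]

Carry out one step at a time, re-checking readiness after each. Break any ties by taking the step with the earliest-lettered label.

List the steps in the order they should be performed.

A → E → B → G → J → C → D → F → H → I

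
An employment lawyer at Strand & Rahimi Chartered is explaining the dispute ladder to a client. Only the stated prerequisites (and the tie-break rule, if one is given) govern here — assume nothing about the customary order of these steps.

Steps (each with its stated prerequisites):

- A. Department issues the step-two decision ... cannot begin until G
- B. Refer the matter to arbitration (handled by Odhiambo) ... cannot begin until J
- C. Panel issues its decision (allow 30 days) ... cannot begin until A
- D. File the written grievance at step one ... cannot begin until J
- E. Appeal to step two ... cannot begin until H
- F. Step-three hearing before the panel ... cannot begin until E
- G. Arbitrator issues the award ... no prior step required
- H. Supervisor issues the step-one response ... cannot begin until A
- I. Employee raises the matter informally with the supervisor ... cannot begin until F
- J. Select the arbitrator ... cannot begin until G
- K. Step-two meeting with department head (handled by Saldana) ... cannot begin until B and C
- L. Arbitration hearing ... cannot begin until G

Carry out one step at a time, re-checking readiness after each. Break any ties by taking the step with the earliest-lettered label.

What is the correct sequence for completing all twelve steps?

Only G has no prerequisites, so it is first.
Now A, J and L have their prerequisites met. A has the earlier label, so A next.
Ready: C, H, J and L. C has the earlier label → C.
Now H, J and L have their prerequisites met. H has the earlier label, so H next.
E now also ready, so the ready set is {E, J, L}; E has the earlier label → E.
F now also ready, so the ready set is {F, J, L}; F has the earlier label → F.
I now also ready, so the ready set is {I, J, L}; I has the earlier label → I.
J and L are both available; J has the earlier label → J.
Now B, D and L have their prerequisites met. B has the earlier label, so B next.
K now also ready, so the ready set is {D, K, L}; D has the earlier label → D.
Now K and L have their prerequisites met. K has the earlier label, so K next.
L needed G, now all done → L.

G A C H E F I J B D K L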